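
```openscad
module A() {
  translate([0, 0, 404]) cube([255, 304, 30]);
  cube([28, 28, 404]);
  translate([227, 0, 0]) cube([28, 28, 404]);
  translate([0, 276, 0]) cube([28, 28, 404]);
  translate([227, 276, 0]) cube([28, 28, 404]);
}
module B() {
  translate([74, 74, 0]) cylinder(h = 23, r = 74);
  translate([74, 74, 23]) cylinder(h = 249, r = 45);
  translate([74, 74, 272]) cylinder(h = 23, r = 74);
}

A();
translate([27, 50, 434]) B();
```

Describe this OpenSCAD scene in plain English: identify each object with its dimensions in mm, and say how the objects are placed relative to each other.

A is a four-legged stool. The seat is a 255×304×30 mm slab whose top surface is at z = 434 mm; four square legs, each 28×28 mm in cross-section, run from the floor (z = 0) to the underside of the seat, each flush with a corner of the seat.

B is a spool: two coaxial disc flanges of radius 74 mm and thickness 23 mm, joined by a core cylinder of radius 45 mm and height 249 mm. The lower flange rests on z = 0 and the three cylinders share a vertical axis.

The spool is on top of the stool.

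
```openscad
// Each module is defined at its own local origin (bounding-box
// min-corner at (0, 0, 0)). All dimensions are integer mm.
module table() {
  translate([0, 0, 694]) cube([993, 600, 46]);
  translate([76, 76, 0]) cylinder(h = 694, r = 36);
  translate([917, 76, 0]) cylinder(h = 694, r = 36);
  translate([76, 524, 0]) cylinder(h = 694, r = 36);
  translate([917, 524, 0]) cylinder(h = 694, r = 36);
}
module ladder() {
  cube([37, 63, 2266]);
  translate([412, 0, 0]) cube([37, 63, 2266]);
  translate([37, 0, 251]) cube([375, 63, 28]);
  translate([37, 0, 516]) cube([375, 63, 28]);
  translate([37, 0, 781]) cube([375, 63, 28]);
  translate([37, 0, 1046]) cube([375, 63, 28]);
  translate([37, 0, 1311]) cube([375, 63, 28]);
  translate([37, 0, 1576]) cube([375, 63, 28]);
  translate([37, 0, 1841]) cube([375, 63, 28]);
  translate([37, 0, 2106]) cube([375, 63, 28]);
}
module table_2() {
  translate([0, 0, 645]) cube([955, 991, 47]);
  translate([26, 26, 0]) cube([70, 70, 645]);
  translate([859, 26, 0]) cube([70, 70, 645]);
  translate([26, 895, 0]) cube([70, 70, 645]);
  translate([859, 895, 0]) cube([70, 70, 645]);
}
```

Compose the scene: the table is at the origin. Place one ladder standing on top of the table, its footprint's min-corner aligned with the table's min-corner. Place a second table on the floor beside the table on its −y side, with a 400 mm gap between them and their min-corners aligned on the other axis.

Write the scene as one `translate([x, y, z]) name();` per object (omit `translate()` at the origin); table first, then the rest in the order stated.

table();
translate([0, 0, 740]) ladder();
translate([0, -1391, 0]) table_2();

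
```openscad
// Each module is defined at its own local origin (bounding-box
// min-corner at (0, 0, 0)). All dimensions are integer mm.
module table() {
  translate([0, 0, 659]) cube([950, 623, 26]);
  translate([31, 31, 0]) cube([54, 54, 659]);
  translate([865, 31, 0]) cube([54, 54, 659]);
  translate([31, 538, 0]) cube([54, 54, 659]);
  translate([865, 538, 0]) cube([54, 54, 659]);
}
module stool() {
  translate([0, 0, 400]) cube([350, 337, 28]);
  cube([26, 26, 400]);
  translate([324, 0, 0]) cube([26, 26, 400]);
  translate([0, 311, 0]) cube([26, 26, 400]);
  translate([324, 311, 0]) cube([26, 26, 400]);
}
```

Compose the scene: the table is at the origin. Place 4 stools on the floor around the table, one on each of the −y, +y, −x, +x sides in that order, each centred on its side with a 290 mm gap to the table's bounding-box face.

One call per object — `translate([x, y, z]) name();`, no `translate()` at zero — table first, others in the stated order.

table();
translate([300, -627, 0]) stool();
translate([300, 913, 0]) stool();
translate([-640, 143, 0]) stool();
translate([1240, 143, 0]) stool();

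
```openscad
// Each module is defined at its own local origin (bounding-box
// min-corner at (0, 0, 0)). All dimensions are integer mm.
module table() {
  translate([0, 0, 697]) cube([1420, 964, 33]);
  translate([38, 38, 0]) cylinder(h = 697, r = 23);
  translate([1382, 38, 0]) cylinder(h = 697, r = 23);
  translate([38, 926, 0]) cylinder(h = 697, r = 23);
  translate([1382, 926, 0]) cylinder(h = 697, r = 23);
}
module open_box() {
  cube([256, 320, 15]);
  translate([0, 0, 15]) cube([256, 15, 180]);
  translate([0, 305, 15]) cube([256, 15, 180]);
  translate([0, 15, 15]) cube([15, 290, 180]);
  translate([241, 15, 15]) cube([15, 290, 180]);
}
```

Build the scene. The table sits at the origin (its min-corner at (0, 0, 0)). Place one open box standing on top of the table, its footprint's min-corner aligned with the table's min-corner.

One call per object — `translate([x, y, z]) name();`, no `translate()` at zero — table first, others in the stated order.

table();
translate([0, 0, 730]) open_box();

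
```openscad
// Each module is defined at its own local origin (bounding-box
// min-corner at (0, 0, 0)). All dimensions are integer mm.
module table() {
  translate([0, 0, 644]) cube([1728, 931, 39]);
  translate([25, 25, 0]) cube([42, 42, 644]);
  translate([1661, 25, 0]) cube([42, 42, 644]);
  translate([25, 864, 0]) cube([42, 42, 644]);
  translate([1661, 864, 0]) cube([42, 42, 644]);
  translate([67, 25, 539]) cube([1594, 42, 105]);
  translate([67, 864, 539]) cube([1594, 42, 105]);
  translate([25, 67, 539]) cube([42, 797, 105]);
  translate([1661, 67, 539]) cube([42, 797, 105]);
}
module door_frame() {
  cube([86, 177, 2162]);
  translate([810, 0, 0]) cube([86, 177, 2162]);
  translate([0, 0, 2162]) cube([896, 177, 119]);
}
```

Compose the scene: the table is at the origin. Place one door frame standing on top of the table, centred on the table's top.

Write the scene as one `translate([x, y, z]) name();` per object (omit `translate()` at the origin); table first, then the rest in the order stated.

table();
translate([416, 377, 683]) door_frame();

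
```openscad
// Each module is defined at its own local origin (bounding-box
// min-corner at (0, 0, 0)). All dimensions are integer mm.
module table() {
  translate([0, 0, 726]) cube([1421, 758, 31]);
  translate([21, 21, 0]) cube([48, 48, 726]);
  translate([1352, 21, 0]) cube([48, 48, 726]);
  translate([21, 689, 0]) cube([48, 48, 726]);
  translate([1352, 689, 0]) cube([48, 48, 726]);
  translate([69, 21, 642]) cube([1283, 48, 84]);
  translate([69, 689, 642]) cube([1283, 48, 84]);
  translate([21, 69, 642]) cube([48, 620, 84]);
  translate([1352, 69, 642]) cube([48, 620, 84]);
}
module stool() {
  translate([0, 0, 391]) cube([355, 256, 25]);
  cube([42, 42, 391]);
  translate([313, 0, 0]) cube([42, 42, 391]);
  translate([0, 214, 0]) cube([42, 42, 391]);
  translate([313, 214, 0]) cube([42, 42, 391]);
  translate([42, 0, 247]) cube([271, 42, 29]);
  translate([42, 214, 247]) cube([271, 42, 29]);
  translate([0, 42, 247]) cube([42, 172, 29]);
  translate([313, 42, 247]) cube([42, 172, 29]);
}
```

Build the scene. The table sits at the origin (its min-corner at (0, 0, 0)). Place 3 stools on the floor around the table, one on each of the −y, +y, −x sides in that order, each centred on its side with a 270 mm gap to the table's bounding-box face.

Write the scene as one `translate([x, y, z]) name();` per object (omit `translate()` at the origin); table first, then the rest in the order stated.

table();
translate([533, -526, 0]) stool();
translate([533, 1028, 0]) stool();
translate([-625, 251, 0]) stool();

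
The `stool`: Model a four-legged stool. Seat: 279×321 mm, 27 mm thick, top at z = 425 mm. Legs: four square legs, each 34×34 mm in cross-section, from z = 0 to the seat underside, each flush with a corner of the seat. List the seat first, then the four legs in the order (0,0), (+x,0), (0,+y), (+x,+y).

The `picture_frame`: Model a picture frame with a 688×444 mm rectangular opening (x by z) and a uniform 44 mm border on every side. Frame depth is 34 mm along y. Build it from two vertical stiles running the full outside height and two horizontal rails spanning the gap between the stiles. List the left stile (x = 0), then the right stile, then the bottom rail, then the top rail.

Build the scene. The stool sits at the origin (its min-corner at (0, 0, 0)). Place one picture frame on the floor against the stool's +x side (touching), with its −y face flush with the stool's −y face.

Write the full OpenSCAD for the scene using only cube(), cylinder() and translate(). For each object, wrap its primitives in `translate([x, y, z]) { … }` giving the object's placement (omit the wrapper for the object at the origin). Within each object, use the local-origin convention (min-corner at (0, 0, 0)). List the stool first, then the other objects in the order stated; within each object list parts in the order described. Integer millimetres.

translate([0, 0, 398]) cube([279, 321, 27]);
cube([34, 34, 398]);
translate([245, 0, 0]) cube([34, 34, 398]);
translate([0, 287, 0]) cube([34, 34, 398]);
translate([245, 287, 0]) cube([34, 34, 398]);
translate([279, 0, 0]) {
  cube([44, 34, 532]);
  translate([732, 0, 0]) cube([44, 34, 532]);
  translate([44, 0, 0]) cube([688, 34, 44]);
  translate([44, 0, 488]) cube([688, 34, 44]);
}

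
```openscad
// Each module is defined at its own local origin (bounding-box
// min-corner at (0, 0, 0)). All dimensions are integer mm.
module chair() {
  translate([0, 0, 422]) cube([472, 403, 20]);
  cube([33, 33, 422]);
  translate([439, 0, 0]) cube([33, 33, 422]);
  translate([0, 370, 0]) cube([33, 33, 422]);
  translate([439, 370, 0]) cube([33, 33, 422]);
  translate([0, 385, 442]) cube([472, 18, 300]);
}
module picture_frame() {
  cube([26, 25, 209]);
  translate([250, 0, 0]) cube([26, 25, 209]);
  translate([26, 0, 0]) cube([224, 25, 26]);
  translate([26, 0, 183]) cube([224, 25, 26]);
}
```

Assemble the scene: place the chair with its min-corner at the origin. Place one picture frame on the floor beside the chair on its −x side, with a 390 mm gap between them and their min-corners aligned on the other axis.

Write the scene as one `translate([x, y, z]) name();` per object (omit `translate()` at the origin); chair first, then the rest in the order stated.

chair();
translate([-666, 0, 0]) picture_frame();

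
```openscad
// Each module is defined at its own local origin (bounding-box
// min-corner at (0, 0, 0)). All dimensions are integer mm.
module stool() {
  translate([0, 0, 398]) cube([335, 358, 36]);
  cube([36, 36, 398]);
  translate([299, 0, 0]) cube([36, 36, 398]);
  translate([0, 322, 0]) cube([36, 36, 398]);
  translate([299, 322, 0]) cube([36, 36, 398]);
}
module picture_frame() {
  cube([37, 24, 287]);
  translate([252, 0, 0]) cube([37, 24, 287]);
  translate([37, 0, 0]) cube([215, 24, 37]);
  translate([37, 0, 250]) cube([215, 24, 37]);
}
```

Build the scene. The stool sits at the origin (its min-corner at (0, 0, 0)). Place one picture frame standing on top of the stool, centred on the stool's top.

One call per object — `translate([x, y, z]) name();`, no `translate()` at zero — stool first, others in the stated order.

stool();
translate([23, 167, 434]) picture_frame();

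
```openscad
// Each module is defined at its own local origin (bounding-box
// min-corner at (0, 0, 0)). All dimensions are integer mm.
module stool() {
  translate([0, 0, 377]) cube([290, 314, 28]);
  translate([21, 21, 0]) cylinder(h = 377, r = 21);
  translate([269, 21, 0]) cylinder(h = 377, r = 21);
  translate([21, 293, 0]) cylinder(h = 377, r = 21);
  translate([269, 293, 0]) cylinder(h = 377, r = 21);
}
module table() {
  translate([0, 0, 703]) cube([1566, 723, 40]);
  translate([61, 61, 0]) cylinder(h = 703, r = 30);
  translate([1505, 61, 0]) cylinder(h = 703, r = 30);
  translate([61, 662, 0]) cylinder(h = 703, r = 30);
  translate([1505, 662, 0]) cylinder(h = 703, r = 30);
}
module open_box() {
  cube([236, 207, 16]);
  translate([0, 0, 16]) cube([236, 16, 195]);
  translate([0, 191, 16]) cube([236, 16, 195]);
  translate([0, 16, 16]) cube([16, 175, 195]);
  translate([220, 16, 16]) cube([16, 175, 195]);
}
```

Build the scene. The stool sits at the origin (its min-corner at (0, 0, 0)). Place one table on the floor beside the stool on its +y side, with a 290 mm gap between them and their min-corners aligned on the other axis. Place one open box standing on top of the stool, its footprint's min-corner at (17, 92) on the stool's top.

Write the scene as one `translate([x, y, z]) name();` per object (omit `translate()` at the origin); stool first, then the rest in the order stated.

stool();
translate([0, 604, 0]) table();
translate([17, 92, 405]) open_box();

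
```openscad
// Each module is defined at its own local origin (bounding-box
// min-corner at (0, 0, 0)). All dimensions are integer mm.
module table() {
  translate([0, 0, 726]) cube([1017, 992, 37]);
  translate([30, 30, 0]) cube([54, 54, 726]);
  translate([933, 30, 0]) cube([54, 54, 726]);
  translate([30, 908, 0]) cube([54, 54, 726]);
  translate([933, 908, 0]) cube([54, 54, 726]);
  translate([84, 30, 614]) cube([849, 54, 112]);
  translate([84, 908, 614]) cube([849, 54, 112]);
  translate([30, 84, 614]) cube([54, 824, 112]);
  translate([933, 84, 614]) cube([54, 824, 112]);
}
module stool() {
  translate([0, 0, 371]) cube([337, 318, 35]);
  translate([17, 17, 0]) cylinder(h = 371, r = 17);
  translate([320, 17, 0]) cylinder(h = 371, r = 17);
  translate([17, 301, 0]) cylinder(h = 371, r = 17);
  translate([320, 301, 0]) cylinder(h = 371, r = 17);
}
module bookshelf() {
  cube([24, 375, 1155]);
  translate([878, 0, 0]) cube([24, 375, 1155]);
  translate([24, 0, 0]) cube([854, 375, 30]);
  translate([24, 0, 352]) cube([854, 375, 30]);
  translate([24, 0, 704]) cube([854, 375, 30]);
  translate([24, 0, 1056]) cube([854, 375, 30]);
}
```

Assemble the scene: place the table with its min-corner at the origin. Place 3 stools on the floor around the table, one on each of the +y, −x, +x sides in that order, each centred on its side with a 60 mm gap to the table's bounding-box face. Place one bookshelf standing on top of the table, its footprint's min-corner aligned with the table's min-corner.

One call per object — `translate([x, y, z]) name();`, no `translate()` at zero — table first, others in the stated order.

table();
translate([340, 1052, 0]) stool();
translate([-397, 337, 0]) stool();
translate([1077, 337, 0]) stool();
translate([0, 0, 763]) bookshelf();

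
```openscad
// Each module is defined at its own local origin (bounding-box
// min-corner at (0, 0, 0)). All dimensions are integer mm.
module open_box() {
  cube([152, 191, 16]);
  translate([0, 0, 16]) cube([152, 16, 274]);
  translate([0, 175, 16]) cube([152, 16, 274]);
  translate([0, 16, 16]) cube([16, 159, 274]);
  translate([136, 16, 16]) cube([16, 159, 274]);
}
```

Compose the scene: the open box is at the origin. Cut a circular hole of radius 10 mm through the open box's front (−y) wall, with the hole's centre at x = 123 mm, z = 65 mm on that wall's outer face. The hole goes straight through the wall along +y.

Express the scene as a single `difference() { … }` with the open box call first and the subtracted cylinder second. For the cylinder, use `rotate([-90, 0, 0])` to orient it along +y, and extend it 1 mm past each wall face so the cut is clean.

difference() {
  open_box();
  translate([123, -1, 65]) rotate([-90, 0, 0]) cylinder(h = 18, r = 10);
}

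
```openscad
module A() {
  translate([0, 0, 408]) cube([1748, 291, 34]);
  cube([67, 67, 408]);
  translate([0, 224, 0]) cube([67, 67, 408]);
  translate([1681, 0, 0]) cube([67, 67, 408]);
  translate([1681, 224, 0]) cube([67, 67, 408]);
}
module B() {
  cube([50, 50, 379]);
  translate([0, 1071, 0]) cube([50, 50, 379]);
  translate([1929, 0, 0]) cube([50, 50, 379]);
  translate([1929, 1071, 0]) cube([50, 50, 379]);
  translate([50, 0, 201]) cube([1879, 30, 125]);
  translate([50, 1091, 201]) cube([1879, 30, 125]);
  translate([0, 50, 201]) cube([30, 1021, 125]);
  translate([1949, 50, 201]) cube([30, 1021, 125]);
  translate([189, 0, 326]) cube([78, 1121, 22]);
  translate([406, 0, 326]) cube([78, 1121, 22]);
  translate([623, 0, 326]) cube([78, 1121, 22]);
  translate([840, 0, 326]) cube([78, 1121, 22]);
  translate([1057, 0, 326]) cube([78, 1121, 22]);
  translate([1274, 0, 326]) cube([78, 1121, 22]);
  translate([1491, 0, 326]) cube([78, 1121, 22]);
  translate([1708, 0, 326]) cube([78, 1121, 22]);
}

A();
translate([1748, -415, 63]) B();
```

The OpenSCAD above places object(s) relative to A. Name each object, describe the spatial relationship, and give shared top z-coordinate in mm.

Both tops at z = 442 mm.

A is a bench. B is a bed frame. The bed frame is beside the bench with their tops flush at z = 442. The shared top z-coordinate is 442 mm.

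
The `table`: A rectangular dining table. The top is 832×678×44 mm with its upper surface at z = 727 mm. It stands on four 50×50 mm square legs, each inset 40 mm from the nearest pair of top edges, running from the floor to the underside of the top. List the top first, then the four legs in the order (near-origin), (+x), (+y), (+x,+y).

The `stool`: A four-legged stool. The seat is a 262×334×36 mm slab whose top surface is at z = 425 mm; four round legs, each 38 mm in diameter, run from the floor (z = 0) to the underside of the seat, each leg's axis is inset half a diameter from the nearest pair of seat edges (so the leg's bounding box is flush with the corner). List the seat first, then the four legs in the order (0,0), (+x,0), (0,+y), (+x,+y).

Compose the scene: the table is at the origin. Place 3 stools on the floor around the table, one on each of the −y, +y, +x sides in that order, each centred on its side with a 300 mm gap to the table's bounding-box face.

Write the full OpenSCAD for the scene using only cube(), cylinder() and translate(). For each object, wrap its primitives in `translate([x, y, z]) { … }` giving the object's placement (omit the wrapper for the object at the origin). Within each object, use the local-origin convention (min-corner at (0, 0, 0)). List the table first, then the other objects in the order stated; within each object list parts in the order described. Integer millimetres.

translate([0, 0, 683]) cube([832, 678, 44]);
translate([40, 40, 0]) cube([50, 50, 683]);
translate([742, 40, 0]) cube([50, 50, 683]);
translate([40, 588, 0]) cube([50, 50, 683]);
translate([742, 588, 0]) cube([50, 50, 683]);
translate([285, -634, 0]) {
  translate([0, 0, 389]) cube([262, 334, 36]);
  translate([19, 19, 0]) cylinder(h = 389, r = 19);
  translate([243, 19, 0]) cylinder(h = 389, r = 19);
  translate([19, 315, 0]) cylinder(h = 389, r = 19);
  translate([243, 315, 0]) cylinder(h = 389, r = 19);
}
translate([285, 978, 0]) {
  translate([0, 0, 389]) cube([262, 334, 36]);
  translate([19, 19, 0]) cylinder(h = 389, r = 19);
  translate([243, 19, 0]) cylinder(h = 389, r = 19);
  translate([19, 315, 0]) cylinder(h = 389, r = 19);
  translate([243, 315, 0]) cylinder(h = 389, r = 19);
}
translate([1132, 172, 0]) {
  translate([0, 0, 389]) cube([262, 334, 36]);
  translate([19, 19, 0]) cylinder(h = 389, r = 19);
  translate([243, 19, 0]) cylinder(h = 389, r = 19);
  translate([19, 315, 0]) cylinder(h = 389, r = 19);
  translate([243, 315, 0]) cylinder(h = 389, r = 19);
}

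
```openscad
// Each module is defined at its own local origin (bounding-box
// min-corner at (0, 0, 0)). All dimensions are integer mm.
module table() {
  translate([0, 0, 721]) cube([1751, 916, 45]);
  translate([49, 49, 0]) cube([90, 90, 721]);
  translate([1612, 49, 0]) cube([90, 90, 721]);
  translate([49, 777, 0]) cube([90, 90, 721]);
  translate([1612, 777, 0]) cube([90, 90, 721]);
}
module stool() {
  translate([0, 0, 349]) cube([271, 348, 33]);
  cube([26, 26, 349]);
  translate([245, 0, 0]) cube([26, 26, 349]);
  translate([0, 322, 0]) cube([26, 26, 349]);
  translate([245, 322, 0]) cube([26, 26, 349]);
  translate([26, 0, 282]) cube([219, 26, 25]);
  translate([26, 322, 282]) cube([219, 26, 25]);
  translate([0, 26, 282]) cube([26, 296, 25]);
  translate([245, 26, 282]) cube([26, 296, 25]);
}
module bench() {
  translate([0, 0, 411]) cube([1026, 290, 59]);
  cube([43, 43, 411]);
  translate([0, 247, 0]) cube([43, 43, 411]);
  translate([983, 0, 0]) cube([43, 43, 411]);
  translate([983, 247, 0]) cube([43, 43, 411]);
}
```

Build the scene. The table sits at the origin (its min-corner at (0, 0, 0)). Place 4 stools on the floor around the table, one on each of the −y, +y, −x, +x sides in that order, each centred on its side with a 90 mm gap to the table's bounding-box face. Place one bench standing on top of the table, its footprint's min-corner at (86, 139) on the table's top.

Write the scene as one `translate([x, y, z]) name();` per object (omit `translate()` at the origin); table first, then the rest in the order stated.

table();
translate([740, -438, 0]) stool();
translate([740, 1006, 0]) stool();
translate([-361, 284, 0]) stool();
translate([1841, 284, 0]) stool();
translate([86, 139, 766]) bench();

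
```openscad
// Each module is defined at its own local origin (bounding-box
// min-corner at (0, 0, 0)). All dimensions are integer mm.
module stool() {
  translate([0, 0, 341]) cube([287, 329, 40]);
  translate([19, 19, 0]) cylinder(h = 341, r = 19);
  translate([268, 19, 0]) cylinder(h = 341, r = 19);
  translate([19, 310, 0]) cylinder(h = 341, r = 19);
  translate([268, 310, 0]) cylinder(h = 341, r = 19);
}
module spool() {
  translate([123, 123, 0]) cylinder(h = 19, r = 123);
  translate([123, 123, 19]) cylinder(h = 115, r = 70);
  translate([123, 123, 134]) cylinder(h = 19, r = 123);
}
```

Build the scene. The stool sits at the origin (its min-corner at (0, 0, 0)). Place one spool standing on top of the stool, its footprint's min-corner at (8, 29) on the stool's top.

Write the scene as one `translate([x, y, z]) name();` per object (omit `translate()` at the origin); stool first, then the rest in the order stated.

stool();
translate([8, 29, 381]) spool();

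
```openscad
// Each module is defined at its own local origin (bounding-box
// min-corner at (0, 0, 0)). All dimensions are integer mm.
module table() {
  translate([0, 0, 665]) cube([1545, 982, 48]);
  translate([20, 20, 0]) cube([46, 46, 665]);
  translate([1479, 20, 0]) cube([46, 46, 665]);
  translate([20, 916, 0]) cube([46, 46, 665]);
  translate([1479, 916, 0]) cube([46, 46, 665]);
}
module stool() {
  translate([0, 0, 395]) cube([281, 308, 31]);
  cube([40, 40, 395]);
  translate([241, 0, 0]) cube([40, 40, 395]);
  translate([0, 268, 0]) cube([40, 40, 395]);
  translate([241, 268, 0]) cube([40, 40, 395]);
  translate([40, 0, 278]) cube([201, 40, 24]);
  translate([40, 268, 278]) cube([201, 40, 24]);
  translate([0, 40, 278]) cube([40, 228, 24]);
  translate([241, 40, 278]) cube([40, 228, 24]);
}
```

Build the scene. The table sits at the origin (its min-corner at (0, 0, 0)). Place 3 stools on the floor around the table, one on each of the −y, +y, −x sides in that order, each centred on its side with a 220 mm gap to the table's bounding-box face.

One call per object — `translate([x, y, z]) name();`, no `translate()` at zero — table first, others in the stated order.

table();
translate([632, -528, 0]) stool();
translate([632, 1202, 0]) stool();
translate([-501, 337, 0]) stool();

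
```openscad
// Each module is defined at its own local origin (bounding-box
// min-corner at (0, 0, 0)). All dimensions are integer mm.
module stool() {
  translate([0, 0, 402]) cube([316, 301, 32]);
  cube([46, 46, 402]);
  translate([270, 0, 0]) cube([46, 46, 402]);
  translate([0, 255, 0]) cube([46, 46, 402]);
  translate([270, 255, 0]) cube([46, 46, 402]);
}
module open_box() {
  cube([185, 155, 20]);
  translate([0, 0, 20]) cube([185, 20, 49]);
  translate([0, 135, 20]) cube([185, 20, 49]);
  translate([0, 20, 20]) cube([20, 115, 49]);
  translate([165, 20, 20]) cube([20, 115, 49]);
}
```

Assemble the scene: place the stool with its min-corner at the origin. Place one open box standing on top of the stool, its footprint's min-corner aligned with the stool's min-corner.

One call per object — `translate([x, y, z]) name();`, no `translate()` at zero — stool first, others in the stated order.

stool();
translate([0, 0, 434]) open_box();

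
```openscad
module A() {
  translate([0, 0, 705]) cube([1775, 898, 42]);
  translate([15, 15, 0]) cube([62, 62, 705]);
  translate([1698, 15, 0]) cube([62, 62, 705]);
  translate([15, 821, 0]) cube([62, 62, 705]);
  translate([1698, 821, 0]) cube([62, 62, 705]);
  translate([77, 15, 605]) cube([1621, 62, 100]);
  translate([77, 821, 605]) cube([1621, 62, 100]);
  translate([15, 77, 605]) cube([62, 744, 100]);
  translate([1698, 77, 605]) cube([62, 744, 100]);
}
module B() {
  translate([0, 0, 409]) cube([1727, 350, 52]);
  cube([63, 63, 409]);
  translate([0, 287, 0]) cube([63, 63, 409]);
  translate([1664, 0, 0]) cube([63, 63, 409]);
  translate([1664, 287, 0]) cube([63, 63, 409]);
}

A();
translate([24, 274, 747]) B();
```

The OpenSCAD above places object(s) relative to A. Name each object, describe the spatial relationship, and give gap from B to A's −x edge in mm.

The bench's min-x is at 24; the table's min-x is 0; gap = 24 mm.

A is a table. B is a bench. The bench is on top of the table, centred. The gap from the bench to the table's −x edge is 24 mm.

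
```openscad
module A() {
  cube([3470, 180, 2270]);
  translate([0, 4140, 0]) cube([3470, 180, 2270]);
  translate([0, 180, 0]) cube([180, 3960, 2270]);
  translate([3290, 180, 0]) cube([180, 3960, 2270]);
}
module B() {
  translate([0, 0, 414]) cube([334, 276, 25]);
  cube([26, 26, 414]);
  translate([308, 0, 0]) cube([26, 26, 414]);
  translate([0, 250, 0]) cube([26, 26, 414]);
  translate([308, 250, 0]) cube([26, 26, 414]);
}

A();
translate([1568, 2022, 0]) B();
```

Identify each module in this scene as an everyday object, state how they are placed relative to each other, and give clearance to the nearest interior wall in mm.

Clearances: x = 1388, y = 1842; minimum 1388 mm.

A is a house frame. B is a stool. The stool sits inside the house frame, centred. The clearance to the nearest interior wall is 1388 mm.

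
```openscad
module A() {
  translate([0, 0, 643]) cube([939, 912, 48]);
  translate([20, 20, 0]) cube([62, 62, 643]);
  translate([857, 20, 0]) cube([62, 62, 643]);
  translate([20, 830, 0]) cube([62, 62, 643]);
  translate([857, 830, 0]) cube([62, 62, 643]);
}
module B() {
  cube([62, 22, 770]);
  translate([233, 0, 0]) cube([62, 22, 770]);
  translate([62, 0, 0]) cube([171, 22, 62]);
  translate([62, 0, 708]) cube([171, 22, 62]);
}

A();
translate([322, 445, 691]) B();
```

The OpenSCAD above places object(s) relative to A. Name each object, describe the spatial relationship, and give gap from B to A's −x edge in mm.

A is a table. B is a picture frame. The picture frame is on top of the table, centred. The gap from the picture frame to the table's −x edge is 322 mm.

The picture frame's min-x is at 322; the table's min-x is 0; gap = 322 mm.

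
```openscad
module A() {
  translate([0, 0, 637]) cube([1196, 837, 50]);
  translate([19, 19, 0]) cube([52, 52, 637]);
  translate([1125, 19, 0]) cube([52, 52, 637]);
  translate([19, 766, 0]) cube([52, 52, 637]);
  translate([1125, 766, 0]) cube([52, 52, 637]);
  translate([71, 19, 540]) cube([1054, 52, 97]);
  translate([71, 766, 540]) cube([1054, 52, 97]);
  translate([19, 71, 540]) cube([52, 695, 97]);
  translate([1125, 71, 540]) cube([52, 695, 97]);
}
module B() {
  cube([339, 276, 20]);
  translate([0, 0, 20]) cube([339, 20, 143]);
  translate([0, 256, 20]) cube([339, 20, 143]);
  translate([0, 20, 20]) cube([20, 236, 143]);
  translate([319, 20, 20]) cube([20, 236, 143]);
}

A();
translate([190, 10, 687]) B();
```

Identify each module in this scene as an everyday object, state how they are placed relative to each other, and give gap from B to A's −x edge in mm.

A is a table. B is an open box. The open box is on top of the table. The gap from the open box to the table's −x edge is 190 mm.

The open box's min-x is at 190; the table's min-x is 0; gap = 190 mm.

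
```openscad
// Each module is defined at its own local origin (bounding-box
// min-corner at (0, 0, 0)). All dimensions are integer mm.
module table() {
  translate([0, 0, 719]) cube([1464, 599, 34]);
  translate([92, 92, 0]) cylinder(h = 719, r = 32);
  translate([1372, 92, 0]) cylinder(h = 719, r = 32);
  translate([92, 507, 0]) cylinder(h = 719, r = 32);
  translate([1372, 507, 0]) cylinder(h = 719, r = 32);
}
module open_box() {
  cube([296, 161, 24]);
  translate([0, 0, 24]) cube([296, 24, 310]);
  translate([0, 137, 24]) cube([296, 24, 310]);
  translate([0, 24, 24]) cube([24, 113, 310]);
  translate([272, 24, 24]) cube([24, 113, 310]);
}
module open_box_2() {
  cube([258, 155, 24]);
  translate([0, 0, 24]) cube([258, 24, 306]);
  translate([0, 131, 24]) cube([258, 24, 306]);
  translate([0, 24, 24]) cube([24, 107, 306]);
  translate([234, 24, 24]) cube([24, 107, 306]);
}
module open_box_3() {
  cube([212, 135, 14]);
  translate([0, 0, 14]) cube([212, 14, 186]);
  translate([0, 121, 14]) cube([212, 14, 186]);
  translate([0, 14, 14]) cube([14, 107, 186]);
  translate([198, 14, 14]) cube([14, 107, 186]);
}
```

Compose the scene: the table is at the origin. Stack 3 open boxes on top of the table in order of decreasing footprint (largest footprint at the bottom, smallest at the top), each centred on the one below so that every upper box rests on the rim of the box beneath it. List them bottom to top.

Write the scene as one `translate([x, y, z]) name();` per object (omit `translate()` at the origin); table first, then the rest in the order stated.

table();
translate([584, 219, 753]) open_box();
translate([603, 222, 1087]) open_box_2();
translate([626, 232, 1417]) open_box_3();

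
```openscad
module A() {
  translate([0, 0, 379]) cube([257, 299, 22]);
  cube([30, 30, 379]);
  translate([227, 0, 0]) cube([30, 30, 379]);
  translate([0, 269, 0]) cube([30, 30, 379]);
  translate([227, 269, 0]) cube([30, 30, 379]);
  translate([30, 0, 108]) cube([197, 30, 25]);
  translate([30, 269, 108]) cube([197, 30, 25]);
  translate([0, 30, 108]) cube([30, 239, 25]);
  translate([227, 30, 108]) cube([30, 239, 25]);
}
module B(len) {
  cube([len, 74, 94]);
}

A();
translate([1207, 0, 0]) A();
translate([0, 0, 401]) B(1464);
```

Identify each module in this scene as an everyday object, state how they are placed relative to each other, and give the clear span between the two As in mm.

Second stool starts at x = 1207; first ends at x = 257; clear span = 1207 − 257 = 950 mm.

A is a stool. B is a beam. A beam spans the tops of two stools. The clear span between the two stools is 950 mm.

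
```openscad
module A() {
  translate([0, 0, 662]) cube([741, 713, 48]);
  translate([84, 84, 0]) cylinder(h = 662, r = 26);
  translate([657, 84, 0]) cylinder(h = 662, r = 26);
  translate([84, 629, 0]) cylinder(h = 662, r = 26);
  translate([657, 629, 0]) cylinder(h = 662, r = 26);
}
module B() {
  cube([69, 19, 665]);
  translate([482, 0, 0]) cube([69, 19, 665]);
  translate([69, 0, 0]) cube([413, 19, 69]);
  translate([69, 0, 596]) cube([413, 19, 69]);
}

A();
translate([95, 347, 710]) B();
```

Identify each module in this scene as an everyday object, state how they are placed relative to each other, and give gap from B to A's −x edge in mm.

The picture frame's min-x is at 95; the table's min-x is 0; gap = 95 mm.

A is a table. B is a picture frame. The picture frame is on top of the table, centred. The gap from the picture frame to the table's −x edge is 95 mm.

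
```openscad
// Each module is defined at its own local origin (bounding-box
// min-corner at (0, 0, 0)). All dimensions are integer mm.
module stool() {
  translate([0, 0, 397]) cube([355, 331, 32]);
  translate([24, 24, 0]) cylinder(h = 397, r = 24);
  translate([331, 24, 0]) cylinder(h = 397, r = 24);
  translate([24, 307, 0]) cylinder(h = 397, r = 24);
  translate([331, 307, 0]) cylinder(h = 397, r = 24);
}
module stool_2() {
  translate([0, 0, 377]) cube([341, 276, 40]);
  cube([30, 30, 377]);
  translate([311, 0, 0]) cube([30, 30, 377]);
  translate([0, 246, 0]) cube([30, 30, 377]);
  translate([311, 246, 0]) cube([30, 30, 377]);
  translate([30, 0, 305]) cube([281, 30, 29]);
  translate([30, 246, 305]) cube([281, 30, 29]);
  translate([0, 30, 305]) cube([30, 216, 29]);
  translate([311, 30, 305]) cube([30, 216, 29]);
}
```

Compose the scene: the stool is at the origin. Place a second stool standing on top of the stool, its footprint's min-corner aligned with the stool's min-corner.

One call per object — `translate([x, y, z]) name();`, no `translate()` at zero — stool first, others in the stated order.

stool();
translate([0, 0, 429]) stool_2();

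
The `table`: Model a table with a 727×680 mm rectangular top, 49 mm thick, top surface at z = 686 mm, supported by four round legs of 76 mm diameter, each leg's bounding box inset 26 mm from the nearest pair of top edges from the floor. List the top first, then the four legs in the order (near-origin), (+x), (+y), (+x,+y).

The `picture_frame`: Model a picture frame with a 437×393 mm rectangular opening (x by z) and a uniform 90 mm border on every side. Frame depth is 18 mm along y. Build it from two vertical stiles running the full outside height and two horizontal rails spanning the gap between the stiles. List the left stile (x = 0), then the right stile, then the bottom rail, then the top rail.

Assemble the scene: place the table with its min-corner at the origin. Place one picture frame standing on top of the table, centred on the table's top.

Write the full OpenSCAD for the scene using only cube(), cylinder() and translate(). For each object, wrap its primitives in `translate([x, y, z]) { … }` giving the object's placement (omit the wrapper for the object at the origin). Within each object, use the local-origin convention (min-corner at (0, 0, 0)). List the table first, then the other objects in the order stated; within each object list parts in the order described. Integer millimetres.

translate([0, 0, 637]) cube([727, 680, 49]);
translate([64, 64, 0]) cylinder(h = 637, r = 38);
translate([663, 64, 0]) cylinder(h = 637, r = 38);
translate([64, 616, 0]) cylinder(h = 637, r = 38);
translate([663, 616, 0]) cylinder(h = 637, r = 38);
translate([55, 331, 686]) {
  cube([90, 18, 573]);
  translate([527, 0, 0]) cube([90, 18, 573]);
  translate([90, 0, 0]) cube([437, 18, 90]);
  translate([90, 0, 483]) cube([437, 18, 90]);
}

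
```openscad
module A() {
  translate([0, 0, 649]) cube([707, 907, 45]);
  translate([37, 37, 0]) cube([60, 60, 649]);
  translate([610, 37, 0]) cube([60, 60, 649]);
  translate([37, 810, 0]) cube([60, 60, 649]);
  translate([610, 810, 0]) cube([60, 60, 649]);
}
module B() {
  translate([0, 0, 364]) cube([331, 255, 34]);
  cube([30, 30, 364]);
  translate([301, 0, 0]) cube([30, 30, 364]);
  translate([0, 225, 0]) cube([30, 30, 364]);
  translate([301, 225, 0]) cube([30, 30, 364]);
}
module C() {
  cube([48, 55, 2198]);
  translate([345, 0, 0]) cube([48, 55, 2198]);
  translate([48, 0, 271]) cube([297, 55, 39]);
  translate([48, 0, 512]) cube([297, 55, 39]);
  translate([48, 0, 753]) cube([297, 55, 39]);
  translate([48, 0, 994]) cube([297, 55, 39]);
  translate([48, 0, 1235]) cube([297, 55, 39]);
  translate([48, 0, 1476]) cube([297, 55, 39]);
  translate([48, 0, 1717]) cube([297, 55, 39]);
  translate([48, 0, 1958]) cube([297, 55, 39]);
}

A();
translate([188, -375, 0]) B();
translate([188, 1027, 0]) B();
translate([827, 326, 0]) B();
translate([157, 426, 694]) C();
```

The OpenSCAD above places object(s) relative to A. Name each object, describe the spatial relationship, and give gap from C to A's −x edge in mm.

The ladder's min-x is at 157; the table's min-x is 0; gap = 157 mm.

A is a table. B is a stool. C is a ladder. Three stools sit around the table at the −y, +y, +x sides. The ladder is on top of the table, centred. The gap from the ladder to the table's −x edge is 157 mm.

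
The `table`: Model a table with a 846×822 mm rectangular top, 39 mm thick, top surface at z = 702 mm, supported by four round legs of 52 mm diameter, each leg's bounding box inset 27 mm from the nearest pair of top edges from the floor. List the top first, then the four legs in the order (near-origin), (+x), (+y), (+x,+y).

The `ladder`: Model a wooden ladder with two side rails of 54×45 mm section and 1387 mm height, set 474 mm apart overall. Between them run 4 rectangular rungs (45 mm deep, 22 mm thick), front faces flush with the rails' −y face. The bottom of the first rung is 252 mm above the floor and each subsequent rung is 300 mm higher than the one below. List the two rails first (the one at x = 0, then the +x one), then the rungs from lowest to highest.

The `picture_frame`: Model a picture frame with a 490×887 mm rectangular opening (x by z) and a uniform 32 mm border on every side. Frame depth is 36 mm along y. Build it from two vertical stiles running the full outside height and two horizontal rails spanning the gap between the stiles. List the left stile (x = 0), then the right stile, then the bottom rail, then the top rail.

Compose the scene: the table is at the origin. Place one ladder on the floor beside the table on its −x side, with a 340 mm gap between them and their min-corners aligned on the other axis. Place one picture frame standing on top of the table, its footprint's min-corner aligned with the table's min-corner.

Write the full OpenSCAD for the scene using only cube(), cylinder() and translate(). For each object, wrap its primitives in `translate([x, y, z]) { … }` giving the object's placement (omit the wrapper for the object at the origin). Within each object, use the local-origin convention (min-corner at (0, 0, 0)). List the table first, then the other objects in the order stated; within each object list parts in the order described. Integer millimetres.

translate([0, 0, 663]) cube([846, 822, 39]);
translate([53, 53, 0]) cylinder(h = 663, r = 26);
translate([793, 53, 0]) cylinder(h = 663, r = 26);
translate([53, 769, 0]) cylinder(h = 663, r = 26);
translate([793, 769, 0]) cylinder(h = 663, r = 26);
translate([-814, 0, 0]) {
  cube([54, 45, 1387]);
  translate([420, 0, 0]) cube([54, 45, 1387]);
  translate([54, 0, 252]) cube([366, 45, 22]);
  translate([54, 0, 552]) cube([366, 45, 22]);
  translate([54, 0, 852]) cube([366, 45, 22]);
  translate([54, 0, 1152]) cube([366, 45, 22]);
}
translate([0, 0, 702]) {
  cube([32, 36, 951]);
  translate([522, 0, 0]) cube([32, 36, 951]);
  translate([32, 0, 0]) cube([490, 36, 32]);
  translate([32, 0, 919]) cube([490, 36, 32]);
}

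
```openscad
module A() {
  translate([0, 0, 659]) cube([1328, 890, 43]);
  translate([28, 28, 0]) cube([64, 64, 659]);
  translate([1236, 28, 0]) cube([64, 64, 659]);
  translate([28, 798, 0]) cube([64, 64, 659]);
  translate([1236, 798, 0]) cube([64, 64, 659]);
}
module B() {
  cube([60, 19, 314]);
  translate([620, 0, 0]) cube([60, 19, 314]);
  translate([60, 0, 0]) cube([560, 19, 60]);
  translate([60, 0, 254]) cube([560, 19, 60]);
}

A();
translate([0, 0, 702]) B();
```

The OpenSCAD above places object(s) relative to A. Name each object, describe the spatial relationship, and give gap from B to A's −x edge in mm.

The picture frame's min-x is at 0; the table's min-x is 0; gap = 0 mm.

A is a table. B is a picture frame. The picture frame is on top of the table. The gap from the picture frame to the table's −x edge is 0 mm.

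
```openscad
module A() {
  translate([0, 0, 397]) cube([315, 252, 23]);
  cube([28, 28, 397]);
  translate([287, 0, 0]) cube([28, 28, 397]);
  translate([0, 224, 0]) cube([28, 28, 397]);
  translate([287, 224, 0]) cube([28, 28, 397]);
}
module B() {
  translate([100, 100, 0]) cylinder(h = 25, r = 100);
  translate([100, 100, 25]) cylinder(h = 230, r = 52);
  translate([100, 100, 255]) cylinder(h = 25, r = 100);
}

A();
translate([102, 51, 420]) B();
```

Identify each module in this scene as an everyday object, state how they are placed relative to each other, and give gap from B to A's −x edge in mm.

A is a stool. B is a spool. The spool is on top of the stool. The gap from the spool to the stool's −x edge is 102 mm.

The spool's min-x is at 102; the stool's min-x is 0; gap = 102 mm.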